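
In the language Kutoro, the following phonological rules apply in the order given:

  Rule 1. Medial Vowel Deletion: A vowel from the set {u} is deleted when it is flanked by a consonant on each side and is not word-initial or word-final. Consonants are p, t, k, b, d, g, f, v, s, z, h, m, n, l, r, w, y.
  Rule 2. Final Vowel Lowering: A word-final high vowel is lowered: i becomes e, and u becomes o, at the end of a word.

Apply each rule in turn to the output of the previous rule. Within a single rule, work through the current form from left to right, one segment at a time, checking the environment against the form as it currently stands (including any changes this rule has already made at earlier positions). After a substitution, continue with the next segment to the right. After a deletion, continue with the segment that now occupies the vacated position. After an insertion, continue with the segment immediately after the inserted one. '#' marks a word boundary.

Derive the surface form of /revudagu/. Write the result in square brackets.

Rule 1 Medial Vowel Deletion: [revudagu] → [revdagu]
Rule 2 Final Vowel Lowering: [revdagu] → [revdago]

[revdago]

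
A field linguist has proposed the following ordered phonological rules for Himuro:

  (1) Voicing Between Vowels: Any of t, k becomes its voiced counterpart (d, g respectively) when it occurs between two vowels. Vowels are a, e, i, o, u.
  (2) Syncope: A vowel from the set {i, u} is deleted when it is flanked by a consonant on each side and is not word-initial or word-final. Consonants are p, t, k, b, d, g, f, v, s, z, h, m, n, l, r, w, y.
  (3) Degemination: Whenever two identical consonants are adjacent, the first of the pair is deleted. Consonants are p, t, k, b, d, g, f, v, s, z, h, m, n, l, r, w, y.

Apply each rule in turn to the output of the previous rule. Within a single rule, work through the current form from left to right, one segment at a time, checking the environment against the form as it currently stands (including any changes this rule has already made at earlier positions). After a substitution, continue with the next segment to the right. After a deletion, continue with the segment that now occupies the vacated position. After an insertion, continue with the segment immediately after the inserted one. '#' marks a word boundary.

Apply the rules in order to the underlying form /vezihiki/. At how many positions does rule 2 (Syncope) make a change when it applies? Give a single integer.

(1) Voicing Between Vowels: [vezihiki] → [vezihigi]
(2) Syncope: [vezihigi] → [vezhgi]
(3) Degemination: no change — [vezhgi]
Rule 2 changed 2 position(s).

2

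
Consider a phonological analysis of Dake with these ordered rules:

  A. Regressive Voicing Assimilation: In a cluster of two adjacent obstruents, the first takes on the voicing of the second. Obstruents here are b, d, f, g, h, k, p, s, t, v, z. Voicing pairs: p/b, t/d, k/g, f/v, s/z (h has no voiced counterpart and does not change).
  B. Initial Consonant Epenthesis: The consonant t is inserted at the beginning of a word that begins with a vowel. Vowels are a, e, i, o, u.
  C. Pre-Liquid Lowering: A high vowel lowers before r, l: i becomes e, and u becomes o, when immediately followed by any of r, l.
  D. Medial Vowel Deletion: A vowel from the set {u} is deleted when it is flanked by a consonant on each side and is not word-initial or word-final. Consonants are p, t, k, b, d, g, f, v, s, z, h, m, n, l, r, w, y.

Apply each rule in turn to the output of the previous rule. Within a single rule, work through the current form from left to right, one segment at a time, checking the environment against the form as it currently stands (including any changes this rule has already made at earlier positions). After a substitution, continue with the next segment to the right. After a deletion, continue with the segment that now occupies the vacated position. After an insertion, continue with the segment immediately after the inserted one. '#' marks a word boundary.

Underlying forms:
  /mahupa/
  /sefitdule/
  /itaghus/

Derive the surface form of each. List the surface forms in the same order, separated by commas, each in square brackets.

[mahpa], [sefiddole], [titakhs]

/mahupa/:
  A Regressive Voicing Assimilation: no change — [mahupa]
  B Initial Consonant Epenthesis: no change — [mahupa]
  C Pre-Liquid Lowering: no change — [mahupa]
  D Medial Vowel Deletion: [mahupa] → [mahpa]
/sefitdule/:
  A Regressive Voicing Assimilation: [sefitdule] → [sefiddule]
  B Initial Consonant Epenthesis: no change — [sefiddule]
  C Pre-Liquid Lowering: [sefiddule] → [sefiddole]
  D Medial Vowel Deletion: no change — [sefiddole]
/itaghus/:
  A Regressive Voicing Assimilation: [itaghus] → [itakhus]
  B Initial Consonant Epenthesis: [itakhus] → [titakhus]
  C Pre-Liquid Lowering: no change — [titakhus]
  D Medial Vowel Deletion: [titakhus] → [titakhs]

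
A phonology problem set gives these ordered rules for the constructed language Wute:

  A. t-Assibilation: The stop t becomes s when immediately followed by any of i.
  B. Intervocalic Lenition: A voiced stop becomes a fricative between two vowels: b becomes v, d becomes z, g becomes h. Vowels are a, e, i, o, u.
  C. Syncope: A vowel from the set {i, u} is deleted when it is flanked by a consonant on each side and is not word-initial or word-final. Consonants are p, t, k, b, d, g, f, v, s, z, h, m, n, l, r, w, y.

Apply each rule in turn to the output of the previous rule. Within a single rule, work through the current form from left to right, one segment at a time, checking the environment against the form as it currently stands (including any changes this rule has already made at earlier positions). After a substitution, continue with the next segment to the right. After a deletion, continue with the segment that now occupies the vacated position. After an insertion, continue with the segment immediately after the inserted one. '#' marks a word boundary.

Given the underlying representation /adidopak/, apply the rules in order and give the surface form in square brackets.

A t-Assibilation: no change — [adidopak]
B Intervocalic Lenition: [adidopak] → [azizopak]
C Syncope: [azizopak] → [azzopak]

[azzopak]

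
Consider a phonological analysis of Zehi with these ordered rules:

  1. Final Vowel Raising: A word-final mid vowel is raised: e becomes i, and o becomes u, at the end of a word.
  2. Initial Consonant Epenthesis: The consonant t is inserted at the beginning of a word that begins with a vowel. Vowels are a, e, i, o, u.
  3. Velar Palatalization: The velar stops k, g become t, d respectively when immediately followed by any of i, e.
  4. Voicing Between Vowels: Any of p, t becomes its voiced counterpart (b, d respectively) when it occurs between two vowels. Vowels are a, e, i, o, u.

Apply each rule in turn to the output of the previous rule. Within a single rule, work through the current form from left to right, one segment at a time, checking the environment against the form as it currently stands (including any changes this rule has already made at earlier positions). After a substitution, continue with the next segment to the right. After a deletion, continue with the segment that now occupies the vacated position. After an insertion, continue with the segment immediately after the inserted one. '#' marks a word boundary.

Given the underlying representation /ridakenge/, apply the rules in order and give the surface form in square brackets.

[ridadendi]

1 Final Vowel Raising: [ridakenge] → [ridakengi]
2 Initial Consonant Epenthesis: no change — [ridakengi]
3 Velar Palatalization: [ridakengi] → [ridatendi]
4 Voicing Between Vowels: [ridatendi] → [ridadendi]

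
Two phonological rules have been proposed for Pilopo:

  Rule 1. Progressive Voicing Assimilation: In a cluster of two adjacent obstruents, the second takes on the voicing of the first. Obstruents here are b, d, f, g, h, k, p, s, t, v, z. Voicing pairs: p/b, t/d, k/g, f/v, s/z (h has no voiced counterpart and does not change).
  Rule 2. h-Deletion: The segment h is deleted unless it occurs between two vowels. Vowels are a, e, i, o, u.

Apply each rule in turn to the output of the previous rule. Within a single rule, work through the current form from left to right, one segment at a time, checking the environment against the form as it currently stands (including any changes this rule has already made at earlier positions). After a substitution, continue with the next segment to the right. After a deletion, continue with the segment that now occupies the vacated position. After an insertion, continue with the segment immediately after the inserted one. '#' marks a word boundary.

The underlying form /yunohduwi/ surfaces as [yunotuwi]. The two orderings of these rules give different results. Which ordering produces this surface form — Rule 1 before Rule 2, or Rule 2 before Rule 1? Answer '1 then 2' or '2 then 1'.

Order 1 then 2:
  1 Progressive Voicing Assimilation: [yunohduwi] → [yunohtuwi]
  2 h-Deletion: [yunohtuwi] → [yunotuwi]
  result: [yunotuwi]
Order 2 then 1:
  2 h-Deletion: [yunohduwi] → [yunoduwi]
  1 Progressive Voicing Assimilation: no change — [yunoduwi]
  result: [yunoduwi]

1 then 2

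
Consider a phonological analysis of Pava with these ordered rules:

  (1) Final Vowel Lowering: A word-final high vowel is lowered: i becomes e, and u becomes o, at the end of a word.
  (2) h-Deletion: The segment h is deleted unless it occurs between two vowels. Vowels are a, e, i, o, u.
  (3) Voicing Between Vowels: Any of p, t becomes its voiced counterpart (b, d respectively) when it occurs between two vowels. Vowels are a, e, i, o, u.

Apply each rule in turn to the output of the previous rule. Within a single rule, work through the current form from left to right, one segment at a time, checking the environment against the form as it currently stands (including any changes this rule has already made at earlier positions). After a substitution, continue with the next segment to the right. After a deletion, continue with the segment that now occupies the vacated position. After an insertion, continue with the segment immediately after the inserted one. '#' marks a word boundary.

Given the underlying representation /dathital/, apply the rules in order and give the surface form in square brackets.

(1) Final Vowel Lowering: no change — [dathital]
(2) h-Deletion: [dathital] → [datital]
(3) Voicing Between Vowels: [datital] → [dadidal]

[dadidal]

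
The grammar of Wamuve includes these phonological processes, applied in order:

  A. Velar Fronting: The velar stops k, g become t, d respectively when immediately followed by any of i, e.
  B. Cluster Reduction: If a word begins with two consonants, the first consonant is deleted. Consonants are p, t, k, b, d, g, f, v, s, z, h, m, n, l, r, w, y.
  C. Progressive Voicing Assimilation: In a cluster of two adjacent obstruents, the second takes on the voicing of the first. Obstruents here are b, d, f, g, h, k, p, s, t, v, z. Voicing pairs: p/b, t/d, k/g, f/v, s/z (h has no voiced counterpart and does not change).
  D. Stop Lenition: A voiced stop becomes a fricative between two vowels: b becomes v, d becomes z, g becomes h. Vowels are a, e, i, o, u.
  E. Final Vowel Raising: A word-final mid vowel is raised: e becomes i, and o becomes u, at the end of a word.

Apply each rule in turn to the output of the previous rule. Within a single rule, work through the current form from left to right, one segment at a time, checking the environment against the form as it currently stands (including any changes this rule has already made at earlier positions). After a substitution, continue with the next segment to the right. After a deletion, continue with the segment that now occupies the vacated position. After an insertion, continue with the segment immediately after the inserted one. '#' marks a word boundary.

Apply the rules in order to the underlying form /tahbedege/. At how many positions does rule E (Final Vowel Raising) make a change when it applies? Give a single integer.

1

A Velar Fronting: [tahbedege] → [tahbedede]
B Cluster Reduction: no change — [tahbedede]
C Progressive Voicing Assimilation: [tahbedede] → [tahpedede]
D Stop Lenition: [tahpedede] → [tahpezeze]
E Final Vowel Raising: [tahpezeze] → [tahpezezi]
Rule E changed 1 position(s).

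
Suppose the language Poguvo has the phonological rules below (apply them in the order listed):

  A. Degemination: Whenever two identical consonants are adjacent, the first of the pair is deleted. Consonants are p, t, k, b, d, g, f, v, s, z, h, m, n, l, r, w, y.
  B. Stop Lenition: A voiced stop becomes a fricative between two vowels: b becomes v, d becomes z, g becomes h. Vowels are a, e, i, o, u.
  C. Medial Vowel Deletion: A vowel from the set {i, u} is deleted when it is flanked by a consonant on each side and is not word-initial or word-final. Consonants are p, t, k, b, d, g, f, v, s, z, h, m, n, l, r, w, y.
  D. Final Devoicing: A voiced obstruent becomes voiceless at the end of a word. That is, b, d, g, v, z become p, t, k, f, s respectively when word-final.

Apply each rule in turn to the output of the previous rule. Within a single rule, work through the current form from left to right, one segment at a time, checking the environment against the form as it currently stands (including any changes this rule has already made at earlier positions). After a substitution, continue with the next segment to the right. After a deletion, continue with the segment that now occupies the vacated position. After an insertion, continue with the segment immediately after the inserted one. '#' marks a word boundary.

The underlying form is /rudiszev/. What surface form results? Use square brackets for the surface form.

A Degemination: no change — [rudiszev]
B Stop Lenition: [rudiszev] → [ruziszev]
C Medial Vowel Deletion: [ruziszev] → [rzszev]
D Final Devoicing: [rzszev] → [rzszef]

[rzszef]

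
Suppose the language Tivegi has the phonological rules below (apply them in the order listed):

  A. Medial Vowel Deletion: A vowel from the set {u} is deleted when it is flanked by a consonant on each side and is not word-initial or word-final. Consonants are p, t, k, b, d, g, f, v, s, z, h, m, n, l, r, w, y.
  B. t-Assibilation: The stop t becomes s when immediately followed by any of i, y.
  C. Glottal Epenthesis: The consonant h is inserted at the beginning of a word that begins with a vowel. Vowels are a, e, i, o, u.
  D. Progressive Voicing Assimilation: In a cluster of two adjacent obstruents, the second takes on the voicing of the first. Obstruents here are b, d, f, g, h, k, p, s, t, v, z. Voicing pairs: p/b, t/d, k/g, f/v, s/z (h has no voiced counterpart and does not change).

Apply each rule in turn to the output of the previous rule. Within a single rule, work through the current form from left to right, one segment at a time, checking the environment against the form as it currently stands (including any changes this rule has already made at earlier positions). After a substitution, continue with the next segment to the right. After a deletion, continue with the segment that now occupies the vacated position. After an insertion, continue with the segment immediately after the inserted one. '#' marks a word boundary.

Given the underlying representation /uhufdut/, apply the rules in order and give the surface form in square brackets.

A Medial Vowel Deletion: [uhufdut] → [uhfdt]
B t-Assibilation: no change — [uhfdt]
C Glottal Epenthesis: [uhfdt] → [huhfdt]
D Progressive Voicing Assimilation: [huhfdt] → [huhftt]

[huhftt]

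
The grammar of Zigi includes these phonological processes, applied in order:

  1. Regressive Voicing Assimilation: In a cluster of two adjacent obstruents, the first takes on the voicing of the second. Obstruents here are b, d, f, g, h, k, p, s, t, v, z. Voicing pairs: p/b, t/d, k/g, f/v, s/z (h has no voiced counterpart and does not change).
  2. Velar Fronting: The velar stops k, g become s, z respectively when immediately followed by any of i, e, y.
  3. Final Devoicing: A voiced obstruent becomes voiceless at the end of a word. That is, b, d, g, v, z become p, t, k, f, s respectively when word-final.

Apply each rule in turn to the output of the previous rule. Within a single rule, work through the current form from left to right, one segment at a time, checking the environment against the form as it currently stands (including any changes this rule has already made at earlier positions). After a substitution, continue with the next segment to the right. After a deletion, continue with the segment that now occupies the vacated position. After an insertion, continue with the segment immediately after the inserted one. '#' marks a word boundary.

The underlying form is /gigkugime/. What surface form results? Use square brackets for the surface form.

1 Regressive Voicing Assimilation: [gigkugime] → [gikkugime]
2 Velar Fronting: [gikkugime] → [zikkuzime]
3 Final Devoicing: no change — [zikkuzime]

[zikkuzime]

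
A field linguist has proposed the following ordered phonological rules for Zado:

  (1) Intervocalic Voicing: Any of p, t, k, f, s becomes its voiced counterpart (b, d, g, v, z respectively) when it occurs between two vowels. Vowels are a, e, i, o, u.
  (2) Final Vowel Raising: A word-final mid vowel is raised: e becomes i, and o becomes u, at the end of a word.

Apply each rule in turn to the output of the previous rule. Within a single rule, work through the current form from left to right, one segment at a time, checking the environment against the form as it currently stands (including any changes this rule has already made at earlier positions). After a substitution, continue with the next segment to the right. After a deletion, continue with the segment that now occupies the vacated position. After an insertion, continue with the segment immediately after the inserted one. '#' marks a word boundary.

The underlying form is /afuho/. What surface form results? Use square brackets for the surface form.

(1) Intervocalic Voicing: [afuho] → [avuho]
(2) Final Vowel Raising: [avuho] → [avuhu]

[avuhu]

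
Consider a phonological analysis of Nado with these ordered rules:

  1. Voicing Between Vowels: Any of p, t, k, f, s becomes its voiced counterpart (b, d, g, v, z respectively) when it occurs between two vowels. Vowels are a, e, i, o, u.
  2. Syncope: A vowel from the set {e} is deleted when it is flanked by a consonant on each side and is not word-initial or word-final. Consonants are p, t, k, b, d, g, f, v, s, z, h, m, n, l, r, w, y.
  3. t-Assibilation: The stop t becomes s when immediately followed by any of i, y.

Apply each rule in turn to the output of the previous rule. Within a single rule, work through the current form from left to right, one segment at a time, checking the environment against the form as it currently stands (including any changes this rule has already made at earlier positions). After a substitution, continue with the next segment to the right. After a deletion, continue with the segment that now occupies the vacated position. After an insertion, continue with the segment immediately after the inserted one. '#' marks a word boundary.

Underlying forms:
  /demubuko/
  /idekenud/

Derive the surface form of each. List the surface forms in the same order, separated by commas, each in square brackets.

[dmubugo], [idgnud]

/demubuko/:
  1 Voicing Between Vowels: [demubuko] → [demubugo]
  2 Syncope: [demubugo] → [dmubugo]
  3 t-Assibilation: no change — [dmubugo]
/idekenud/:
  1 Voicing Between Vowels: [idekenud] → [idegenud]
  2 Syncope: [idegenud] → [idgnud]
  3 t-Assibilation: no change — [idgnud]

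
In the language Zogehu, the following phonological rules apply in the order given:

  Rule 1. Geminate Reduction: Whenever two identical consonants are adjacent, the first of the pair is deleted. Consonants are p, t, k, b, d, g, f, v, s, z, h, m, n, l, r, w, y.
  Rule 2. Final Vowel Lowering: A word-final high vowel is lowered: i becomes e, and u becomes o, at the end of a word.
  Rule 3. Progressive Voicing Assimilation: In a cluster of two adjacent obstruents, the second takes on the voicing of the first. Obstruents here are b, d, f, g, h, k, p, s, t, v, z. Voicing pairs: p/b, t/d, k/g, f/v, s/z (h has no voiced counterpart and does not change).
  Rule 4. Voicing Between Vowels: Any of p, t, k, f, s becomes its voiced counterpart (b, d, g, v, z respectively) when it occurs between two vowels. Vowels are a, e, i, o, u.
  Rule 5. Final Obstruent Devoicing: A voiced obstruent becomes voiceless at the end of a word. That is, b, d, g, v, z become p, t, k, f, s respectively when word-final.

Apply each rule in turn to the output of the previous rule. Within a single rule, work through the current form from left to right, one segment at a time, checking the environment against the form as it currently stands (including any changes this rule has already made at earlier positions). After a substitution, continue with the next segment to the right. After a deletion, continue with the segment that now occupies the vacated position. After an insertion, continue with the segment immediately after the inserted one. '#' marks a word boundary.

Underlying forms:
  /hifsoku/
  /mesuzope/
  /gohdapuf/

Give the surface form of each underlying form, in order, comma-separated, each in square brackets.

[hifsogo], [mezuzobe], [gohtabuf]

/hifsoku/:
  Rule 1 Geminate Reduction: no change — [hifsoku]
  Rule 2 Final Vowel Lowering: [hifsoku] → [hifsoko]
  Rule 3 Progressive Voicing Assimilation: no change — [hifsoko]
  Rule 4 Voicing Between Vowels: [hifsoko] → [hifsogo]
  Rule 5 Final Obstruent Devoicing: no change — [hifsogo]
/mesuzope/:
  Rule 1 Geminate Reduction: no change — [mesuzope]
  Rule 2 Final Vowel Lowering: no change — [mesuzope]
  Rule 3 Progressive Voicing Assimilation: no change — [mesuzope]
  Rule 4 Voicing Between Vowels: [mesuzope] → [mezuzobe]
  Rule 5 Final Obstruent Devoicing: no change — [mezuzobe]
/gohdapuf/:
  Rule 1 Geminate Reduction: no change — [gohdapuf]
  Rule 2 Final Vowel Lowering: no change — [gohdapuf]
  Rule 3 Progressive Voicing Assimilation: [gohdapuf] → [gohtapuf]
  Rule 4 Voicing Between Vowels: [gohtapuf] → [gohtabuf]
  Rule 5 Final Obstruent Devoicing: no change — [gohtabuf]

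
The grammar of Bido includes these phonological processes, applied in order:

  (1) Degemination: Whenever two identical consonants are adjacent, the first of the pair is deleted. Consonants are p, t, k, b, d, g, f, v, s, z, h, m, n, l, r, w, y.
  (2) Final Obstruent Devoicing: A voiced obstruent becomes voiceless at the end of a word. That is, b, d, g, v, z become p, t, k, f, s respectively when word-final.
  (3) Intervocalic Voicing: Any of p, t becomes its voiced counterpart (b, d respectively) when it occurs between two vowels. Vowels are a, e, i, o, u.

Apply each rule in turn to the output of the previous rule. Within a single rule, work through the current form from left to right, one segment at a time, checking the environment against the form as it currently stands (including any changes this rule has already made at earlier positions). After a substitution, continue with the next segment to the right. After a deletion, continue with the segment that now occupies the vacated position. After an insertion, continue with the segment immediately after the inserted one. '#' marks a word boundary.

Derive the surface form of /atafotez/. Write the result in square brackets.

(1) Degemination: no change — [atafotez]
(2) Final Obstruent Devoicing: [atafotez] → [atafotes]
(3) Intervocalic Voicing: [atafotes] → [adafodes]

[adafodes]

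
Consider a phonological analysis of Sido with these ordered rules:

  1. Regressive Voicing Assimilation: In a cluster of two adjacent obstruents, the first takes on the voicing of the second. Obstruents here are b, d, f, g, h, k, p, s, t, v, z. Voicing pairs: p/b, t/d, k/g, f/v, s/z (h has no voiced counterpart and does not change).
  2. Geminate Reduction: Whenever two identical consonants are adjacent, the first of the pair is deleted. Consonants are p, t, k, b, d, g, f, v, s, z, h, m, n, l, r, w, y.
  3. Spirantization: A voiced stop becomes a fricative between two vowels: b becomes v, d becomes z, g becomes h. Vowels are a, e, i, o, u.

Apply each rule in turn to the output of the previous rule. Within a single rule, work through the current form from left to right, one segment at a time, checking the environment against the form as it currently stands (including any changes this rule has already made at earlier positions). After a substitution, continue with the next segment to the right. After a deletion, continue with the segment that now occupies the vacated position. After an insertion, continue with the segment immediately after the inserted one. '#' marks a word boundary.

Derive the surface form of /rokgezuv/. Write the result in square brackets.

1 Regressive Voicing Assimilation: [rokgezuv] → [roggezuv]
2 Geminate Reduction: [roggezuv] → [rogezuv]
3 Spirantization: [rogezuv] → [rohezuv]

[rohezuv]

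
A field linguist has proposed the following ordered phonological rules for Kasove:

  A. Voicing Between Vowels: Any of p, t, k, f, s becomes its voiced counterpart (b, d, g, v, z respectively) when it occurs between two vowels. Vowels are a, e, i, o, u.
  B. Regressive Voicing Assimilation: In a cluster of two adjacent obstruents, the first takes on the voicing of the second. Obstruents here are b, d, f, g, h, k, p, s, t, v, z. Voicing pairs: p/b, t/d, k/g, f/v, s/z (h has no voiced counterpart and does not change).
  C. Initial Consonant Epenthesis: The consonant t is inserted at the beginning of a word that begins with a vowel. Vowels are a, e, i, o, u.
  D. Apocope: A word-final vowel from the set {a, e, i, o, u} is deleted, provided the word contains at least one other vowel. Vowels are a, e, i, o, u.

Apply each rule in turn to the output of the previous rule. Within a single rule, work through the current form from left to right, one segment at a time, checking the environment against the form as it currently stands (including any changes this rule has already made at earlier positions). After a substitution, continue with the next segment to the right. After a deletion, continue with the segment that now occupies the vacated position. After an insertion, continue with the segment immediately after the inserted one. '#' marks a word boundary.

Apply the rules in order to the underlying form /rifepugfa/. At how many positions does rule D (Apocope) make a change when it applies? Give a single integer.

1

A Voicing Between Vowels: [rifepugfa] → [rivebugfa]
B Regressive Voicing Assimilation: [rivebugfa] → [rivebukfa]
C Initial Consonant Epenthesis: no change — [rivebukfa]
D Apocope: [rivebukfa] → [rivebukf]
Rule D changed 1 position(s).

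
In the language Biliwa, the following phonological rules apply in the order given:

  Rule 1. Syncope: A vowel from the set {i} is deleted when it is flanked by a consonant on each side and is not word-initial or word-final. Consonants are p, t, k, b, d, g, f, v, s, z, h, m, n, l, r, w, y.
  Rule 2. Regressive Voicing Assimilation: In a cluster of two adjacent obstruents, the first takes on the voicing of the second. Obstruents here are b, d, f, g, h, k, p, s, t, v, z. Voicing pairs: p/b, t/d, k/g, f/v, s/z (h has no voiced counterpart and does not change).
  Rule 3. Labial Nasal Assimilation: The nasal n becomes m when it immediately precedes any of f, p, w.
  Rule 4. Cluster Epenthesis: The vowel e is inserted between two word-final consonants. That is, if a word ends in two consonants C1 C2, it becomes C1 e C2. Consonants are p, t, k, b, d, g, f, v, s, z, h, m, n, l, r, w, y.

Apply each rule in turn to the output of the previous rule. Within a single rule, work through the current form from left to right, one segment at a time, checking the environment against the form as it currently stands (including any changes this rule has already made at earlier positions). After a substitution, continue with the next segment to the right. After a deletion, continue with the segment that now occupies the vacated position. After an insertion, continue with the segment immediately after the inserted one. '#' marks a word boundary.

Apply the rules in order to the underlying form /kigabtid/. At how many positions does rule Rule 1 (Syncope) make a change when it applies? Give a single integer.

2

Rule 1 Syncope: [kigabtid] → [kgabtd]
Rule 2 Regressive Voicing Assimilation: [kgabtd] → [ggapdd]
Rule 3 Labial Nasal Assimilation: no change — [ggapdd]
Rule 4 Cluster Epenthesis: [ggapdd] → [ggapded]
Rule Rule 1 changed 2 position(s).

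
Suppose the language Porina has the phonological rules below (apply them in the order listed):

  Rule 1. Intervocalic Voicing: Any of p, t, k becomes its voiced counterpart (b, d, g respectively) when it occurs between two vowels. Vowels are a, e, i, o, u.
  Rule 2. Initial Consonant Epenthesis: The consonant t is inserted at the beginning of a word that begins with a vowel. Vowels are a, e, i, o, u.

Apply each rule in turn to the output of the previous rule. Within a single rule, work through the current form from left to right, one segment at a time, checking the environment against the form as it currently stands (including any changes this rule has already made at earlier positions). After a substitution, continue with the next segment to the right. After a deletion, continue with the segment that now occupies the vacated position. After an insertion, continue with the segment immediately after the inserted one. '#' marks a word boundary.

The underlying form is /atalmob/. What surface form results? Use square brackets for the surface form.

Rule 1 Intervocalic Voicing: [atalmob] → [adalmob]
Rule 2 Initial Consonant Epenthesis: [adalmob] → [tadalmob]

[tadalmob]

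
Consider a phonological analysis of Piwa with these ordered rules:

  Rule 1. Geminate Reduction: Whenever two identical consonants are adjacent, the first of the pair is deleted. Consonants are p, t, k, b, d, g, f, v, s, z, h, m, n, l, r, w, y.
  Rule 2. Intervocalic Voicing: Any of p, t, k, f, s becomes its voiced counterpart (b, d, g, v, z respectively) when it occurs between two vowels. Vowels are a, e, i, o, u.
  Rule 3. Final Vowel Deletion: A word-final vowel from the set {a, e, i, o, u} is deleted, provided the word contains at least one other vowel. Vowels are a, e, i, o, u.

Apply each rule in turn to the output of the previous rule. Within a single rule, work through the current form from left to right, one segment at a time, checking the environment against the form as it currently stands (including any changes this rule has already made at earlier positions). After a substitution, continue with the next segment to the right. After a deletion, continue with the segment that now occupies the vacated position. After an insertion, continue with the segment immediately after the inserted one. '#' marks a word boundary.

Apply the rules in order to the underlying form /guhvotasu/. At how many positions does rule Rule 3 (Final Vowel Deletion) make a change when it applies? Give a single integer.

Rule 1 Geminate Reduction: no change — [guhvotasu]
Rule 2 Intervocalic Voicing: [guhvotasu] → [guhvodazu]
Rule 3 Final Vowel Deletion: [guhvodazu] → [guhvodaz]
Rule Rule 3 changed 1 position(s).

1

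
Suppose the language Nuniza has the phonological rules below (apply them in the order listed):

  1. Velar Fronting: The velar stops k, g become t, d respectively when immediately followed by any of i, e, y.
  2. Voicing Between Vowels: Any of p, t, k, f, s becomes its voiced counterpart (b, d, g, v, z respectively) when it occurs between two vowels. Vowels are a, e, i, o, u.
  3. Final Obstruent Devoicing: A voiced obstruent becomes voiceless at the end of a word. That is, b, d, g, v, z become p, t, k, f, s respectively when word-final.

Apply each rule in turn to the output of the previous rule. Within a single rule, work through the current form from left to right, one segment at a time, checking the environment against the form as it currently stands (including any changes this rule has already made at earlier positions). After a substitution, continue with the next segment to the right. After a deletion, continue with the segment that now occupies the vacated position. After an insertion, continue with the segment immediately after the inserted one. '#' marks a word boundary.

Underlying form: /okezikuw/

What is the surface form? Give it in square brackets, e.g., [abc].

[odeziguw]

1 Velar Fronting: [okezikuw] → [otezikuw]
2 Voicing Between Vowels: [otezikuw] → [odeziguw]
3 Final Obstruent Devoicing: no change — [odeziguw]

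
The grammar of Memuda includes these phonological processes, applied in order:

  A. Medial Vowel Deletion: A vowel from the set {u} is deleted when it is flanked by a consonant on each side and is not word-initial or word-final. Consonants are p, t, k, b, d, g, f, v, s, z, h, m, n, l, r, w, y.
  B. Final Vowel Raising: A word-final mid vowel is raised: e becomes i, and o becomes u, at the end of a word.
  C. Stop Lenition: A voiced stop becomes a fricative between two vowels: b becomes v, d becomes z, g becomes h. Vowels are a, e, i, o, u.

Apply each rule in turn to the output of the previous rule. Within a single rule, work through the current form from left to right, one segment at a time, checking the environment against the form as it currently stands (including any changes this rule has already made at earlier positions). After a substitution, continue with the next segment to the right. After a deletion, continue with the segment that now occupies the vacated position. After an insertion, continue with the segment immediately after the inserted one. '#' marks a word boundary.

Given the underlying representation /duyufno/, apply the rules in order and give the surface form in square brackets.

[dyfnu]

A Medial Vowel Deletion: [duyufno] → [dyfno]
B Final Vowel Raising: [dyfno] → [dyfnu]
C Stop Lenition: no change — [dyfnu]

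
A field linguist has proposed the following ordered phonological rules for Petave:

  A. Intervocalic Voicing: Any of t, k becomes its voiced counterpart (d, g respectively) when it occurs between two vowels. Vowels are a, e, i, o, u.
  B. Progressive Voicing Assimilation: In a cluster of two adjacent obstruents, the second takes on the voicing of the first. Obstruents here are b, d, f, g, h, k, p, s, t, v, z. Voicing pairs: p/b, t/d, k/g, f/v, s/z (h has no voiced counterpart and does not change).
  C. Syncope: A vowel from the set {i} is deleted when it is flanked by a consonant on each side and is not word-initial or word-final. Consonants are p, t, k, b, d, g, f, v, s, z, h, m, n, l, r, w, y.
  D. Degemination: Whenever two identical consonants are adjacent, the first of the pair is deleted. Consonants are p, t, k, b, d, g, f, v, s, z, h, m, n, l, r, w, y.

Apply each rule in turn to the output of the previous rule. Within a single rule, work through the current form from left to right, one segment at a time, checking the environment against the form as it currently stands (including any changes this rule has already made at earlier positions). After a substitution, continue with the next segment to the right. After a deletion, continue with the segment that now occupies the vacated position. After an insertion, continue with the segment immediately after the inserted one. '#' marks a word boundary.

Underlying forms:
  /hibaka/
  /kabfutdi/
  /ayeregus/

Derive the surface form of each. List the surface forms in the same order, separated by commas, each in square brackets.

/hibaka/:
  A Intervocalic Voicing: [hibaka] → [hibaga]
  B Progressive Voicing Assimilation: no change — [hibaga]
  C Syncope: [hibaga] → [hbaga]
  D Degemination: no change — [hbaga]
/kabfutdi/:
  A Intervocalic Voicing: no change — [kabfutdi]
  B Progressive Voicing Assimilation: [kabfutdi] → [kabvutti]
  C Syncope: no change — [kabvutti]
  D Degemination: [kabvutti] → [kabvuti]
/ayeregus/:
  A Intervocalic Voicing: no change — [ayeregus]
  B Progressive Voicing Assimilation: no change — [ayeregus]
  C Syncope: no change — [ayeregus]
  D Degemination: no change — [ayeregus]

[hbaga], [kabvuti], [ayeregus]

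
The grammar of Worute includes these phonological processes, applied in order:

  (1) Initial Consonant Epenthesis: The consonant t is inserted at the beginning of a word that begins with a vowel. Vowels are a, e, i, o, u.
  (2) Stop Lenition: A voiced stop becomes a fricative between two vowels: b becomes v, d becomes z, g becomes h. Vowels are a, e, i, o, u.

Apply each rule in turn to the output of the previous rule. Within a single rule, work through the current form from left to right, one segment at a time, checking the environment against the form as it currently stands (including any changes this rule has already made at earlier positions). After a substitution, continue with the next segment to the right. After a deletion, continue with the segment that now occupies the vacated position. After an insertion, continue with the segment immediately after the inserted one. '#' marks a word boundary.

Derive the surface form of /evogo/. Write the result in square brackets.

[tevoho]

(1) Initial Consonant Epenthesis: [evogo] → [tevogo]
(2) Stop Lenition: [tevogo] → [tevoho]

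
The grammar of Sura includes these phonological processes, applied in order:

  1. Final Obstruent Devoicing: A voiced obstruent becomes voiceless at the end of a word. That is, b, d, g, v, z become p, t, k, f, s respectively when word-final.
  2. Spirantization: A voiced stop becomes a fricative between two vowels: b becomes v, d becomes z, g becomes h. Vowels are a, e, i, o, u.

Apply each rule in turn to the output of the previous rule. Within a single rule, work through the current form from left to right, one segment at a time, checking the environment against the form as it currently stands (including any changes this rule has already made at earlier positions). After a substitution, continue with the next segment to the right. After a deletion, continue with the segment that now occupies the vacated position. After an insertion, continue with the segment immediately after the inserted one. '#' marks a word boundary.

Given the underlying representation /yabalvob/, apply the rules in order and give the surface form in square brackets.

1 Final Obstruent Devoicing: [yabalvob] → [yabalvop]
2 Spirantization: [yabalvop] → [yavalvop]

[yavalvop]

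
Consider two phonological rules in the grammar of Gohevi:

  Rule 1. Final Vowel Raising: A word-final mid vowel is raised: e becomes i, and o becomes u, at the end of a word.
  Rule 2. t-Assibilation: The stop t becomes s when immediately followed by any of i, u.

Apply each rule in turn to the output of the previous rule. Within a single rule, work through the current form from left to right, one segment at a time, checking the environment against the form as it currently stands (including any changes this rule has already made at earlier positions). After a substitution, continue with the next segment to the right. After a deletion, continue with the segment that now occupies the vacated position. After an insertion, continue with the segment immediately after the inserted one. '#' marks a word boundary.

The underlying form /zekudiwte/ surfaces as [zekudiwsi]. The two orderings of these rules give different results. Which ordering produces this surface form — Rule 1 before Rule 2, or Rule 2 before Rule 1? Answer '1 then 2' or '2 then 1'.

Order 1 then 2:
  1 Final Vowel Raising: [zekudiwte] → [zekudiwti]
  2 t-Assibilation: [zekudiwti] → [zekudiwsi]
  result: [zekudiwsi]
Order 2 then 1:
  2 t-Assibilation: no change — [zekudiwte]
  1 Final Vowel Raising: [zekudiwte] → [zekudiwti]
  result: [zekudiwti]

1 then 2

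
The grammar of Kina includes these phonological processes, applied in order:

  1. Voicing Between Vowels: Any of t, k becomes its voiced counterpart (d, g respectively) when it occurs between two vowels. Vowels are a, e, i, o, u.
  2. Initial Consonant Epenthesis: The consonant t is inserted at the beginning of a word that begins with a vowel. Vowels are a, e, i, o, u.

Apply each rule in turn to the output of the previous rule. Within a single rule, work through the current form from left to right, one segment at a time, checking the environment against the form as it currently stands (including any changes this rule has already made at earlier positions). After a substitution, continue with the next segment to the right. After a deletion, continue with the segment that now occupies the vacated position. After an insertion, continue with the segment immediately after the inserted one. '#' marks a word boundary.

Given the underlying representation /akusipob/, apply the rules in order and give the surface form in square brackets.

1 Voicing Between Vowels: [akusipob] → [agusipob]
2 Initial Consonant Epenthesis: [agusipob] → [tagusipob]

[tagusipob]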